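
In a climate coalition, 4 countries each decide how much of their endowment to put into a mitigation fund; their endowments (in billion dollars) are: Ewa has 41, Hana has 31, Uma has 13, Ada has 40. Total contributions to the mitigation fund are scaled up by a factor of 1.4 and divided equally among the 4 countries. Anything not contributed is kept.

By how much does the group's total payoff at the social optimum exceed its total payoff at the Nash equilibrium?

The private return per contributed unit is 1.4/4 = 0.3500 < 1 for every player regardless of endowment, so the Nash equilibrium is zero contribution and the group total is Σ E_j = 41 + 31 + 13 + 40 = 125.
Each contributed unit returns 1.400 to the group, so the social optimum is full contribution by everyone: group total = 1.400 × 125 = 175.00.
Efficiency loss = (1.400 − 1) × 125 = 50.00.

50.00 billion dollars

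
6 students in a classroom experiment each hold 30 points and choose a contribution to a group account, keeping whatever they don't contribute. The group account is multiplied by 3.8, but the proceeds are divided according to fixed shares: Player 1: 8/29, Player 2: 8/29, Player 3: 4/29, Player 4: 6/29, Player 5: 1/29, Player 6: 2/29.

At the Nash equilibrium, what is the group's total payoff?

348.00 points

Each unit j contributes comes back to j as 3.8 × (j's share), so j prefers to contribute only if that share exceeds 1/3.8 = 0.2632; otherwise keeping the unit dominates.
Player 1 and Player 2 are above the threshold, contributing 30 each; the remaining 4 contribute 0. Total contributed: 60.
The group account pays out 3.8 × 60 = 228.00 in total (split across the unequal shares, but the aggregate is all that matters for the group sum).
The 4 free-riders keep 30 each, adding 120. Group total = 120 + 228.00 = 348.00.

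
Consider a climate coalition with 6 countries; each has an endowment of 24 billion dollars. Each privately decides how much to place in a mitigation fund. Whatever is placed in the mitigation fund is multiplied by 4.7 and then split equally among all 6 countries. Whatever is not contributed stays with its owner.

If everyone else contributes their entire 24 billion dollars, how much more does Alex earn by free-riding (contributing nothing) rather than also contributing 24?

Switching from a contribution of 24 to 0 lets Alex keep an extra 24 billion dollars, but lowers the mitigation fund by 24, which costs Alex their own share of that drop: 4.7/6 × 24 = 18.80.
Net gain = 24 − 18.80 = 5.20. The private return per contributed unit (0.7833) is below 1, so free-riding is indeed the best response regardless of what the others do.

5.20 billion dollars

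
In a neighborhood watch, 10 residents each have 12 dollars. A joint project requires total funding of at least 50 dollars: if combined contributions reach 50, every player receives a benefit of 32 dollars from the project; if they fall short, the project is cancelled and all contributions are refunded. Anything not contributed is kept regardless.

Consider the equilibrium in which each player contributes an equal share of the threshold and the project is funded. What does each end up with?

Equal share of the threshold: 50/10 = 5.
At this profile no one gains by cutting their contribution: any cut drops the total below 50, the project is cancelled, contributions are refunded, and the deviator ends with 12, which is less than 12 − 5 + 32 = 39. Contributing more than 5 just wastes the excess. So contributing exactly 5 is a best response.
Each player's payoff: 12 − 5 + 32 = 39.

39 dollars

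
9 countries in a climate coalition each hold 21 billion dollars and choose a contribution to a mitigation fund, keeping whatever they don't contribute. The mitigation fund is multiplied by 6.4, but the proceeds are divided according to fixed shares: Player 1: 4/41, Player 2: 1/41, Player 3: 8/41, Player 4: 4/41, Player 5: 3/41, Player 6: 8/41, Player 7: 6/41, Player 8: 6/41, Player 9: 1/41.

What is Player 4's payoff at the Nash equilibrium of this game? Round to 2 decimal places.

47.22 billion dollars

For player j, contributing a unit is worthwhile iff 6.4 × (j's share) ≥ 1, i.e. iff j's share is at least 0.1563.
Player 3 and Player 6 clear that bar, contributing 21 each; the remaining 7 contribute 0. Total contributed: 42.
Player 4 keeps 21 and receives 6.4 × 42 × 4/41 = 26.22 from the mitigation fund, for a payoff of 47.22.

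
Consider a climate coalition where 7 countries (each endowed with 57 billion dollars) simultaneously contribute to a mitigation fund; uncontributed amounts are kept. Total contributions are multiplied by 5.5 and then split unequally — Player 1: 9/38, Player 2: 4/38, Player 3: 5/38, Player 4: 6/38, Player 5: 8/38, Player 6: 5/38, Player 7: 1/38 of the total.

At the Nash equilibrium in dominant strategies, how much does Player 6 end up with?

139.50 billion dollars

Each unit j contributes comes back to j as 5.5 × (j's share), so j prefers to contribute only if that share exceeds 1/5.5 = 0.1818; otherwise keeping the unit dominates.
The shares above 0.1818 belong to Player 1 and Player 5, contributing 57 each; the remaining 5 contribute 0. Total contributed: 114.
Player 6 keeps 57 and receives 5.5 × 114 × 5/38 = 82.50 from the mitigation fund, for a payoff of 139.50.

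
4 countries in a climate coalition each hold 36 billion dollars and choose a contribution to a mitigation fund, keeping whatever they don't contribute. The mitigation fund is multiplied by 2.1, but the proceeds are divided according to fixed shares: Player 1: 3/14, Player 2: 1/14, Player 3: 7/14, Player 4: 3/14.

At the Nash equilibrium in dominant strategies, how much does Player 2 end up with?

41.40 billion dollars

Each unit j contributes comes back to j as 2.1 × (j's share), so j prefers to contribute only if that share exceeds 1/2.1 = 0.4762; otherwise keeping the unit dominates.
Player 3 alone (share 7/14) is above the threshold, contributing 36; the remaining 3 contribute 0. Total contributed: 36.
Player 2 keeps 36 and receives 2.1 × 36 × 1/14 = 5.40 from the mitigation fund, for a payoff of 41.40.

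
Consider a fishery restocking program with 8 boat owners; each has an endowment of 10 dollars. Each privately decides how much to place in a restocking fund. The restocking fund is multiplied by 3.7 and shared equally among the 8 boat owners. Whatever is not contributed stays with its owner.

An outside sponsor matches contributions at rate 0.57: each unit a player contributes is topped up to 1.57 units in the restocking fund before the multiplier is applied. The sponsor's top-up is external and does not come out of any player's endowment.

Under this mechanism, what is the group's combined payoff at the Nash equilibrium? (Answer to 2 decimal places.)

80.00 dollars

The effective private return is 3.7 × 1.57 / 8 = 0.7261, which is still under 1, so the mechanism doesn't change anyone's dominant strategy: zero contribution.
At the Nash equilibrium no one contributes; group total payoff = 8 × 10 = 80.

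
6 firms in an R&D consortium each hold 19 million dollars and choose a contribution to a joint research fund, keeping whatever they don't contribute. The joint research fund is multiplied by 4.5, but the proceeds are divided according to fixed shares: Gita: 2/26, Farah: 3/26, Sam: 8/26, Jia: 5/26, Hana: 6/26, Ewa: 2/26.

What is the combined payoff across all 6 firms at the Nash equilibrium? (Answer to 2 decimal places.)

247.00 million dollars

Player j's private return per contributed unit is 4.5 × (j's share). Contributing is weakly dominant for j when that share is at least 1/4.5 = 0.2222, and contributing 0 is dominant otherwise.
Sam and Hana clear that bar, contributing 19 each; the remaining 4 contribute 0. Total contributed: 38.
The joint research fund pays out 4.5 × 38 = 171.00 in total (split across the unequal shares, but the aggregate is all that matters for the group sum).
The 4 free-riders keep 19 each, adding 76. Group total = 76 + 171.00 = 247.00.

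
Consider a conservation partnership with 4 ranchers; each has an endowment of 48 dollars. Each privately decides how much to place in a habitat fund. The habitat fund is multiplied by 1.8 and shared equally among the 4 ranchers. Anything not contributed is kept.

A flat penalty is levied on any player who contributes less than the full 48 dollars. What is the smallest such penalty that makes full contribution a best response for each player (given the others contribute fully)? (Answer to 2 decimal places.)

26.40 dollars

Given the others contribute fully, the best deviation is to contribute 0 (any partial contribution still incurs the fine and gives up units whose private return 0.4500 is below 1).
Deviating from 48 to 0 saves 48 dollars but forfeits the deviator's share of the drop in the habitat fund: 1.8/4 × 48 = 21.60.
So the deviation gain is 48 − 21.60 = 26.40, and the fine must be at least 26.40 dollars to wipe it out.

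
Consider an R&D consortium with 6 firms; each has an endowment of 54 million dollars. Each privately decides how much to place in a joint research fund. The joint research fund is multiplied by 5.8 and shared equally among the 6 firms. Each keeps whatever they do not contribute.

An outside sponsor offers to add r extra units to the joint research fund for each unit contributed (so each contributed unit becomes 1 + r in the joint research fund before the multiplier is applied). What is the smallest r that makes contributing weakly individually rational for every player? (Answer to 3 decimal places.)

0.034

With matching at rate r, one contributed unit becomes (1 + r) in the joint research fund and returns 5.8 × (1 + r) / 6 to the contributor.
Setting this equal to 1: 1 + r = 6/5.8 = 1.0345.
So the minimum matching rate is r = 1.0345 − 1 = 0.034.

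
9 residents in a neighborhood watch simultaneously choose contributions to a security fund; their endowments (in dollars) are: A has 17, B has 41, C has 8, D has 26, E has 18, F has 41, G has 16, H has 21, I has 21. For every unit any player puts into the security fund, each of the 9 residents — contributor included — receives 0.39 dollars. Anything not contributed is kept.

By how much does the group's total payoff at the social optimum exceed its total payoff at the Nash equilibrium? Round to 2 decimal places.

The private return per contributed unit is 0.39 < 1 for everyone, so the Nash equilibrium is zero contribution and the group total is Σ E_j = 17 + 41 + 8 + 26 + 18 + 41 + 16 + 21 + 21 = 209.
Each contributed unit returns 3.510 to the group, so the social optimum is full contribution by everyone: group total = 3.510 × 209 = 733.59.
Efficiency loss = (3.510 − 1) × 209 = 524.59.

524.59 dollars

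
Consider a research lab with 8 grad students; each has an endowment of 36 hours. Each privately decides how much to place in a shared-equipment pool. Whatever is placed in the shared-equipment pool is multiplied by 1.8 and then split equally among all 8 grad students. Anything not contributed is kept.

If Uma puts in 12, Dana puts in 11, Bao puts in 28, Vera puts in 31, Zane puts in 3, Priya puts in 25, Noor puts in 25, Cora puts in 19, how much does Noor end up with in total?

Total contributed: 12 + 11 + 28 + 31 + 3 + 25 + 25 + 19 = 154.
Each receives 1.8 × 154 / 8 = 34.65 from the shared-equipment pool.
Noor keeps 36 − 25 = 11, so Noor's payoff is 11 + 34.65 = 45.65.

45.65 hours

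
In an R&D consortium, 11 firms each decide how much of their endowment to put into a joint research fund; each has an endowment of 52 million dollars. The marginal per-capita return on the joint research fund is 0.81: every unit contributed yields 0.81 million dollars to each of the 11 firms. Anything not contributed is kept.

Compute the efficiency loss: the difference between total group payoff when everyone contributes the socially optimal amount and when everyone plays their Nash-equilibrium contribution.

4524.52 million dollars

The private return per contributed unit is 0.81 < 1, so contributing 0 is dominant for every player. At the Nash equilibrium everyone keeps their 52, and the group total is 11 × 52 = 572.
Each contributed unit returns 8.910 to the group as a whole (0.81 to each of 11 players), which exceeds 1, so the social optimum is full contribution: group total = 8.910 × 572 = 5096.52.
Efficiency loss = 5096.52 − 572 = 4524.52.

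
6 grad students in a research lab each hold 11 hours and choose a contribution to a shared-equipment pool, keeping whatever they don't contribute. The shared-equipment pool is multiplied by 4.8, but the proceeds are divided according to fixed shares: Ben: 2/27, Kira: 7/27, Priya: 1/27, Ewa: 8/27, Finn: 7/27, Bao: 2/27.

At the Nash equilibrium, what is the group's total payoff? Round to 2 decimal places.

For player j, contributing a unit is worthwhile iff 4.8 × (j's share) ≥ 1, i.e. iff j's share is at least 0.2083.
Kira, Ewa and Finn clear that bar, contributing 11 each; the remaining 3 contribute 0. Total contributed: 33.
The shared-equipment pool pays out 4.8 × 33 = 158.40 in total (split across the unequal shares, but the aggregate is all that matters for the group sum).
The 3 free-riders keep 11 each, adding 33. Group total = 33 + 158.40 = 191.40.

191.40 hours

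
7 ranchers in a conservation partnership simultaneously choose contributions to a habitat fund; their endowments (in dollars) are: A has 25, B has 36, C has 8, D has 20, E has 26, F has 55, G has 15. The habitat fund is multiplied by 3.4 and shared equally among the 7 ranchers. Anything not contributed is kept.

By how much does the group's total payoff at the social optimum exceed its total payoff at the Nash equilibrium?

444.00 dollars

The private return per contributed unit is 3.4/7 = 0.4857 < 1 for every player regardless of endowment, so the Nash equilibrium is zero contribution and the group total is Σ E_j = 25 + 36 + 8 + 20 + 26 + 55 + 15 = 185.
Each contributed unit returns 3.400 to the group, so the social optimum is full contribution by everyone: group total = 3.400 × 185 = 629.00.
Efficiency loss = (3.400 − 1) × 185 = 444.00.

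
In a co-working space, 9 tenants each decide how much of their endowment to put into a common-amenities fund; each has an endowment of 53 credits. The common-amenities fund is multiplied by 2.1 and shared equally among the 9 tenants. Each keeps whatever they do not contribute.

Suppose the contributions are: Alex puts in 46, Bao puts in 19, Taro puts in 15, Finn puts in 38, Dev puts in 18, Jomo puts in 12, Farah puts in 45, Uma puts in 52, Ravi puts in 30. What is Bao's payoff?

Total contributed: 46 + 19 + 15 + 38 + 18 + 12 + 45 + 52 + 30 = 275.
Each receives 2.1 × 275 / 9 = 64.17 from the common-amenities fund.
Bao keeps 53 − 19 = 34, so Bao's payoff is 34 + 64.17 = 98.17.

98.17 credits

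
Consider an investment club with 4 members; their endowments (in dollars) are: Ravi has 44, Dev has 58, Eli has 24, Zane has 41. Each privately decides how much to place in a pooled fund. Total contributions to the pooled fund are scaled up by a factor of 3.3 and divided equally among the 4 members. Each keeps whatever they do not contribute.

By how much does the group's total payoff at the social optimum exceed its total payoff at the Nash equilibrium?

The private return per contributed unit is 3.3/4 = 0.8250 < 1 for every player regardless of endowment, so the Nash equilibrium is zero contribution and the group total is Σ E_j = 44 + 58 + 24 + 41 = 167.
Each contributed unit returns 3.300 to the group, so the social optimum is full contribution by everyone: group total = 3.300 × 167 = 551.10.
Efficiency loss = (3.300 − 1) × 167 = 384.10.

384.10 dollars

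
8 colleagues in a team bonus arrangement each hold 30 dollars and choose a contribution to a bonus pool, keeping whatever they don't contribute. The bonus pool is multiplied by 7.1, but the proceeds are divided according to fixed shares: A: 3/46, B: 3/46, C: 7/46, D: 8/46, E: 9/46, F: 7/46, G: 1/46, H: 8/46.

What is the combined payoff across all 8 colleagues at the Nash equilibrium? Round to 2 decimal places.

1155.00 dollars

A player with share s gets back 7.1·s per unit contributed, so full contribution is dominant for anyone with s > 1/7.1 = 0.1408 and zero contribution is dominant for anyone below.
C, D, E, F and H clear that bar, contributing 30 each; the remaining 3 contribute 0. Total contributed: 150.
The bonus pool pays out 7.1 × 150 = 1065.00 in total (split across the unequal shares, but the aggregate is all that matters for the group sum).
The 3 free-riders keep 30 each, adding 90. Group total = 90 + 1065.00 = 1155.00.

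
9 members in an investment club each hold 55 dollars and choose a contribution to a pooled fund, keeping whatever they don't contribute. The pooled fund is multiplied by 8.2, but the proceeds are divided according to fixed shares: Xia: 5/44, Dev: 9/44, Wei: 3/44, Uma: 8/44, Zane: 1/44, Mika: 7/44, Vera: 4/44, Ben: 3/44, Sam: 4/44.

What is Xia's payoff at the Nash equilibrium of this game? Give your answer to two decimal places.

For player j, contributing a unit is worthwhile iff 8.2 × (j's share) ≥ 1, i.e. iff j's share is at least 0.1220.
Dev, Uma and Mika are above the threshold, contributing 55 each; the remaining 6 contribute 0. Total contributed: 165.
Xia keeps 55 and receives 8.2 × 165 × 5/44 = 153.75 from the pooled fund, for a payoff of 208.75.

208.75 dollars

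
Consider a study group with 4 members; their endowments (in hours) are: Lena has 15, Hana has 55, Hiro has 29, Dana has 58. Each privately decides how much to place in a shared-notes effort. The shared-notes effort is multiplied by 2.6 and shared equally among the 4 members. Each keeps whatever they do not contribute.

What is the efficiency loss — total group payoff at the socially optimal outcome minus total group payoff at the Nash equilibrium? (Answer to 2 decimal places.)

251.20 hours

The private return per contributed unit is 2.6/4 = 0.6500 < 1 for every player regardless of endowment, so the Nash equilibrium is zero contribution and the group total is Σ E_j = 15 + 55 + 29 + 58 = 157.
Each contributed unit returns 2.600 to the group, so the social optimum is full contribution by everyone: group total = 2.600 × 157 = 408.20.
Efficiency loss = (2.600 − 1) × 157 = 251.20.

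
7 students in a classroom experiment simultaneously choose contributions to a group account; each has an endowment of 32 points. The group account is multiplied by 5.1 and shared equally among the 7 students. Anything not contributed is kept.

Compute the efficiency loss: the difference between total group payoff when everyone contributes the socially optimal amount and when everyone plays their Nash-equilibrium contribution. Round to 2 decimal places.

918.40 points

Each contributed unit returns 5.1/7 = 0.7286 to its contributor — below 1 — so contributing 0 is dominant for every player. At the Nash equilibrium everyone keeps their 32, and the group total is 7 × 32 = 224.
Each contributed unit returns 5.100 to the group as a whole (0.7286 to each of 7 players), which exceeds 1, so the social optimum is full contribution: group total = 5.100 × 224 = 1142.40.
Efficiency loss = 1142.40 − 224 = 918.40.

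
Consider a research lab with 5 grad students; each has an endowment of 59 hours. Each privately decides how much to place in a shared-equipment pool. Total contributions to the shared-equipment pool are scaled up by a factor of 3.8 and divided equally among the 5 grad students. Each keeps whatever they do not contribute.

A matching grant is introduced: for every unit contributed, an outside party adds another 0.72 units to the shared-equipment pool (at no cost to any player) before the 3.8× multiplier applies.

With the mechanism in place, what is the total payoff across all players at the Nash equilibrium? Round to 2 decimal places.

With the mechanism, a contributed unit returns 3.8 × 1.72 / 5 = 1.3072 per unit of net cost to the contributor — now above 1 — so contributing fully is weakly dominant for every player.
At the Nash equilibrium everyone contributes 59. Group total payoff = 3.8 × 1.72 × 295 = 1928.12.

1928.12 hours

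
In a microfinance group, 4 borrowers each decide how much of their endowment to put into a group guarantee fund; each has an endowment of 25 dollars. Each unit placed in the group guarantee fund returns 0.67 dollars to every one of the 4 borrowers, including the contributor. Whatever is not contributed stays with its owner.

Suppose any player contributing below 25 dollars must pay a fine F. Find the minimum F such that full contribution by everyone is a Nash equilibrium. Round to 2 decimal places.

Given the others contribute fully, the best deviation is to contribute 0 (any partial contribution still incurs the fine and gives up units whose private return 0.67 is below 1).
Deviating from 25 to 0 saves 25 dollars but forfeits the deviator's share of the drop in the group guarantee fund: 0.67 × 25 = 16.75.
So the deviation gain is 25 − 16.75 = 8.25, and the fine must be at least 8.25 dollars to wipe it out.

8.25 dollars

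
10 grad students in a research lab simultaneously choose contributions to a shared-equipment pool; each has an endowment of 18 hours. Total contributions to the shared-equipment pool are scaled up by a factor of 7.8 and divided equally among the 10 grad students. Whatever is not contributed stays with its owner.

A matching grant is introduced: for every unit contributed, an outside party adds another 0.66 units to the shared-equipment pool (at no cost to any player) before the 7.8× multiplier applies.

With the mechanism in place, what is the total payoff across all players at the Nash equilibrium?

The effective private return per unit is now 7.8 × 1.66 / 10 = 1.2948 > 1, so every player's dominant strategy flips to full contribution.
At the Nash equilibrium everyone contributes 18. Group total payoff = 7.8 × 1.66 × 180 = 2330.64.

2330.64 hours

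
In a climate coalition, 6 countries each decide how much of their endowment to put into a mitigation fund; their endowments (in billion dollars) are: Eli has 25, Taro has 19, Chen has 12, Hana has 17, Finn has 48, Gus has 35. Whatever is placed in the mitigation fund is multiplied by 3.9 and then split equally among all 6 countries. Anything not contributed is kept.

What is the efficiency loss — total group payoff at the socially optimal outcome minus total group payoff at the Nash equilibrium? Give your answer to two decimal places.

452.40 billion dollars

The private return per contributed unit is 3.9/6 = 0.6500 < 1 for every player regardless of endowment, so the Nash equilibrium is zero contribution and the group total is Σ E_j = 25 + 19 + 12 + 17 + 48 + 35 = 156.
Each contributed unit returns 3.900 to the group, so the social optimum is full contribution by everyone: group total = 3.900 × 156 = 608.40.
Efficiency loss = (3.900 − 1) × 156 = 452.40.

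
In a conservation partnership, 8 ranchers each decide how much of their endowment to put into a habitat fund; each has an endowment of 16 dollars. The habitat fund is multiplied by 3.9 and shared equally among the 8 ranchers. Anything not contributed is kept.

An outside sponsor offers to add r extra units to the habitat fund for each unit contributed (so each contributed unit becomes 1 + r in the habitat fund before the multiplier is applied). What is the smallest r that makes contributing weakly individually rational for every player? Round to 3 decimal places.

With matching at rate r, one contributed unit becomes (1 + r) in the habitat fund and returns 3.9 × (1 + r) / 8 to the contributor.
Setting this equal to 1: 1 + r = 8/3.9 = 2.0513.
So the minimum matching rate is r = 2.0513 − 1 = 1.051.

1.051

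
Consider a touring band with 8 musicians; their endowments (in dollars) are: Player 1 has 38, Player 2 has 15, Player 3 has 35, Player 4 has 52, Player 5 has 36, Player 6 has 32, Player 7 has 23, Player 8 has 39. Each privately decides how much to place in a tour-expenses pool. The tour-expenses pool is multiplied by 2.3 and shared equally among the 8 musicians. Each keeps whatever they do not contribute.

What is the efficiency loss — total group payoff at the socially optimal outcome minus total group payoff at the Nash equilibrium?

The private return per contributed unit is 2.3/8 = 0.2875 < 1 for every player regardless of endowment, so the Nash equilibrium is zero contribution and the group total is Σ E_j = 38 + 15 + 35 + 52 + 36 + 32 + 23 + 39 = 270.
Each contributed unit returns 2.300 to the group, so the social optimum is full contribution by everyone: group total = 2.300 × 270 = 621.00.
Efficiency loss = (2.300 − 1) × 270 = 351.00.

351.00 dollars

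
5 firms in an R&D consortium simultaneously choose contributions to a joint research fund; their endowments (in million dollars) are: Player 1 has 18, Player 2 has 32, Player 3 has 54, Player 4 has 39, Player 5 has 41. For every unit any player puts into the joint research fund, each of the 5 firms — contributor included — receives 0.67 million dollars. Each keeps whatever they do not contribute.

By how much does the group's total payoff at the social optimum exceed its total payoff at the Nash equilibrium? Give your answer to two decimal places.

432.40 million dollars

The private return per contributed unit is 0.67 < 1 for everyone, so the Nash equilibrium is zero contribution and the group total is Σ E_j = 18 + 32 + 54 + 39 + 41 = 184.
Each contributed unit returns 3.350 to the group, so the social optimum is full contribution by everyone: group total = 3.350 × 184 = 616.40.
Efficiency loss = (3.350 − 1) × 184 = 432.40.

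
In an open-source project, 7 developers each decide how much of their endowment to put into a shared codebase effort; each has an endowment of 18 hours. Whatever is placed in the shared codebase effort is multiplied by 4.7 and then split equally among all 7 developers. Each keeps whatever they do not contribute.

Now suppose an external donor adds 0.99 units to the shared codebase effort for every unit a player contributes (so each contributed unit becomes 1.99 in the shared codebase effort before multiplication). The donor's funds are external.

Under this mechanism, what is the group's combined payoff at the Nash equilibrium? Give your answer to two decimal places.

The effective private return per unit is now 4.7 × 1.99 / 7 = 1.3361 > 1, so every player's dominant strategy flips to full contribution.
At the Nash equilibrium everyone contributes 18. Group total payoff = 4.7 × 1.99 × 126 = 1178.48.

1178.48 hours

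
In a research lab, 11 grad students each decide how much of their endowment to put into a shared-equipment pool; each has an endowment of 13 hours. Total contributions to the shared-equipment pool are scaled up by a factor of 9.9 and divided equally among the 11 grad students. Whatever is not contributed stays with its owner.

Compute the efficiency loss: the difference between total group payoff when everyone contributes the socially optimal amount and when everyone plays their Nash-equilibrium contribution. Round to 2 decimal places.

1272.70 hours

Each contributed unit returns 9.9/11 = 0.9000 to its contributor — below 1 — so contributing 0 is dominant for every player. At the Nash equilibrium everyone keeps their 13, and the group total is 11 × 13 = 143.
Each contributed unit returns 9.900 to the group as a whole (0.9000 to each of 11 players), which exceeds 1, so the social optimum is full contribution: group total = 9.900 × 143 = 1415.70.
Efficiency loss = 1415.70 − 143 = 1272.70.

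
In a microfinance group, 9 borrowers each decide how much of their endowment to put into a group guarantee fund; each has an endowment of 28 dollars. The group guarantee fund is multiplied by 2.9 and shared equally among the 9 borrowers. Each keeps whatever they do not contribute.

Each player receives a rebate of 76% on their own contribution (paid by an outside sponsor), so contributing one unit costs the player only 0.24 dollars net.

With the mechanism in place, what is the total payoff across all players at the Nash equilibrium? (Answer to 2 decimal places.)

922.32 dollars

With the mechanism, a contributed unit returns (2.9/9) / 0.24 = 1.3426 per unit of net cost to the contributor — now above 1 — so contributing fully is weakly dominant for every player.
At the Nash equilibrium everyone contributes 28. Group total payoff = 9 × (28 × 0.76 + 2.9 × 28) = 922.32.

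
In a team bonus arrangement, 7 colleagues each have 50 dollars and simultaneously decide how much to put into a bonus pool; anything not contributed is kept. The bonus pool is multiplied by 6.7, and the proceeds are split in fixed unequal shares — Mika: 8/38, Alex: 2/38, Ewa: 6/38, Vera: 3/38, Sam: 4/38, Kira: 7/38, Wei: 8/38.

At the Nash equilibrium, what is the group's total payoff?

For player j, contributing a unit is worthwhile iff 6.7 × (j's share) ≥ 1, i.e. iff j's share is at least 0.1493.
Mika, Ewa, Kira and Wei are above the threshold, contributing 50 each; the remaining 3 contribute 0. Total contributed: 200.
The bonus pool pays out 6.7 × 200 = 1340.00 in total (split across the unequal shares, but the aggregate is all that matters for the group sum).
The 3 free-riders keep 50 each, adding 150. Group total = 150 + 1340.00 = 1490.00.

1490.00 dollars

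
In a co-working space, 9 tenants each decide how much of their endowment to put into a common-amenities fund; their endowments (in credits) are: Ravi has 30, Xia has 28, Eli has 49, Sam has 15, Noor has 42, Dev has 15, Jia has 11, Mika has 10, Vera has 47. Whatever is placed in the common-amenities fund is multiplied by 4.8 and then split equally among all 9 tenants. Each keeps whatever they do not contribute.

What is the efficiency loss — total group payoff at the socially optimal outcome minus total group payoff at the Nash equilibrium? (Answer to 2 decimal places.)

938.60 credits

The private return per contributed unit is 4.8/9 = 0.5333 < 1 for every player regardless of endowment, so the Nash equilibrium is zero contribution and the group total is Σ E_j = 30 + 28 + 49 + 15 + 42 + 15 + 11 + 10 + 47 = 247.
Each contributed unit returns 4.800 to the group, so the social optimum is full contribution by everyone: group total = 4.800 × 247 = 1185.60.
Efficiency loss = (4.800 − 1) × 247 = 938.60.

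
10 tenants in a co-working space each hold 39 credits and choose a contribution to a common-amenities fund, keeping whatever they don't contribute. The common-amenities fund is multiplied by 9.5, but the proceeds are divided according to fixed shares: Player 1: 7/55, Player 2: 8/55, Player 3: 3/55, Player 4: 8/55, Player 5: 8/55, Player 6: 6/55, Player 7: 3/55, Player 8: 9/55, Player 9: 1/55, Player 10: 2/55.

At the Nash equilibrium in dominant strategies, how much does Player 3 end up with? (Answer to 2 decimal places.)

A player with share s gets back 9.5·s per unit contributed, so full contribution is dominant for anyone with s > 1/9.5 = 0.1053 and zero contribution is dominant for anyone below.
Player 1, Player 2, Player 4, Player 5, Player 6 and Player 8 are above the threshold, contributing 39 each; the remaining 4 contribute 0. Total contributed: 234.
Player 3 keeps 39 and receives 9.5 × 234 × 3/55 = 121.25 from the common-amenities fund, for a payoff of 160.25.

160.25 credits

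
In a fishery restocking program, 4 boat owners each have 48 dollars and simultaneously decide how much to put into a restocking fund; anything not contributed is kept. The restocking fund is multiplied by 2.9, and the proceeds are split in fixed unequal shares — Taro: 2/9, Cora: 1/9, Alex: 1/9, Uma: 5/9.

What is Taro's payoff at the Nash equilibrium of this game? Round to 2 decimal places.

78.93 dollars

Each unit j contributes comes back to j as 2.9 × (j's share), so j prefers to contribute only if that share exceeds 1/2.9 = 0.3448; otherwise keeping the unit dominates.
Only Uma (5/9) clears that bar, contributing 48; the remaining 3 contribute 0. Total contributed: 48.
Taro keeps 48 and receives 2.9 × 48 × 2/9 = 30.93 from the restocking fund, for a payoff of 78.93.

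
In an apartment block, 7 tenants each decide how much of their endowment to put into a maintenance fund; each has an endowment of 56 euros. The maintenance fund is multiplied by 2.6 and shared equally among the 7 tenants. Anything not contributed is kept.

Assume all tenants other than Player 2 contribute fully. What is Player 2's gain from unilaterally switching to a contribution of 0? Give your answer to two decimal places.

35.20 euros

Switching from a contribution of 56 to 0 lets Player 2 keep an extra 56 euros, but lowers the maintenance fund by 56, which costs Player 2 their own share of that drop: 2.6/7 × 56 = 20.80.
Net gain = 56 − 20.80 = 35.20. The private return per contributed unit (0.3714) is below 1, so free-riding is indeed the best response regardless of what the others do.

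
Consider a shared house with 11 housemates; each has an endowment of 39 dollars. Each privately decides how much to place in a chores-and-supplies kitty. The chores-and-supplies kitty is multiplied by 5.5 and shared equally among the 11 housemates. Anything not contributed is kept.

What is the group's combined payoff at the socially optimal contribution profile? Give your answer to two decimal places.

2359.50 dollars

Each contributed unit returns 5.500 to the group as a whole (0.5000 to each of 11 players), which exceeds 1, so the social optimum is full contribution: group total = 5.500 × 429 = 2359.50.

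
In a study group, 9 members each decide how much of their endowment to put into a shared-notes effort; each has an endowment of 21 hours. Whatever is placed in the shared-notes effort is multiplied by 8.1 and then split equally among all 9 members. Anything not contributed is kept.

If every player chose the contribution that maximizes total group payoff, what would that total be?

Each contributed unit returns 8.100 to the group as a whole (0.9000 to each of 9 players), which exceeds 1, so the social optimum is full contribution: group total = 8.100 × 189 = 1530.90.

1530.90 hours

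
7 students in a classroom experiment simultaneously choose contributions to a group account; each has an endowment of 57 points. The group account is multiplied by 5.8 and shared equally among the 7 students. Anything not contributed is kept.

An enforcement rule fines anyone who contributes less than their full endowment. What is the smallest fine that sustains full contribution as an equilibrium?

9.77 points

Given the others contribute fully, the best deviation is to contribute 0 (any partial contribution still incurs the fine and gives up units whose private return 0.8286 is below 1).
Deviating from 57 to 0 saves 57 points but forfeits the deviator's share of the drop in the group account: 5.8/7 × 57 = 47.23.
So the deviation gain is 57 − 47.23 = 9.77, and the fine must be at least 9.77 points to wipe it out.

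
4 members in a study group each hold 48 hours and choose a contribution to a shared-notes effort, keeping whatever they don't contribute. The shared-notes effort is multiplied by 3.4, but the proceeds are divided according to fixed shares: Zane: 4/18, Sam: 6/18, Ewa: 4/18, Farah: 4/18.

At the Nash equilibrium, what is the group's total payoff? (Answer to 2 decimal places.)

307.20 hours

For player j, contributing a unit is worthwhile iff 3.4 × (j's share) ≥ 1, i.e. iff j's share is at least 0.2941.
Only Sam (6/18) clears that bar, contributing 48; the remaining 3 contribute 0. Total contributed: 48.
The shared-notes effort pays out 3.4 × 48 = 163.20 in total (split across the unequal shares, but the aggregate is all that matters for the group sum).
The 3 free-riders keep 48 each, adding 144. Group total = 144 + 163.20 = 307.20.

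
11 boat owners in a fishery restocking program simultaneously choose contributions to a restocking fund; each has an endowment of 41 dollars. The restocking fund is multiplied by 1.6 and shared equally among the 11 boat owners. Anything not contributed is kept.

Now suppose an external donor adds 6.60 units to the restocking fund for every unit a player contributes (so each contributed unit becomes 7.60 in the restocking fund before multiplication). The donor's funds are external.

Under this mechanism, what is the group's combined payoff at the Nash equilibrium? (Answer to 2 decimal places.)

Under the mechanism each unit contributed yields 1.6 × 7.60 / 11 = 1.1055 back to its contributor per unit of net cost, which exceeds 1, making full contribution the dominant choice for everyone.
So the Nash equilibrium is full contribution by all 11; the group earns 1.6 × 7.60 × 451 = 5484.16.

5484.16 dollars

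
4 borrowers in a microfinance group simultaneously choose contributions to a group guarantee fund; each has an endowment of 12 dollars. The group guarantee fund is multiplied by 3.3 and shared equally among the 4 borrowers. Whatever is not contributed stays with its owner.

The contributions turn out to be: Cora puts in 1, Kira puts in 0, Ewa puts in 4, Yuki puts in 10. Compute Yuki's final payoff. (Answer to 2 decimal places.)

Total contributed: 1 + 0 + 4 + 10 = 15.
Each receives 3.3 × 15 / 4 = 12.38 from the group guarantee fund.
Yuki keeps 12 − 10 = 2, so Yuki's payoff is 2 + 12.38 = 14.38.

14.38 dollars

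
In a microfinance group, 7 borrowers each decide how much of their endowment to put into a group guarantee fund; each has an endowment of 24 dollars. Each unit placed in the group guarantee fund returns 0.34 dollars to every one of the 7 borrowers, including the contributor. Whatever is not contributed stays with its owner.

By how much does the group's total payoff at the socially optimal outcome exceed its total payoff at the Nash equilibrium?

231.84 dollars

The private return per contributed unit is 0.34 < 1, so contributing 0 is dominant for every player. At the Nash equilibrium everyone keeps their 24, and the group total is 7 × 24 = 168.
Each contributed unit returns 2.380 to the group as a whole (0.34 to each of 7 players), which exceeds 1, so the social optimum is full contribution: group total = 2.380 × 168 = 399.84.
Efficiency loss = 399.84 − 168 = 231.84.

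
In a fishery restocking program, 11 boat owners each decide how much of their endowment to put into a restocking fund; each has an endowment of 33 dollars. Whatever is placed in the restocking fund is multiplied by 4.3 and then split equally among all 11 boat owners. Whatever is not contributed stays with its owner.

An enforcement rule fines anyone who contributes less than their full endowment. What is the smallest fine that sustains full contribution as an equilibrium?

Given the others contribute fully, the best deviation is to contribute 0 (any partial contribution still incurs the fine and gives up units whose private return 0.3909 is below 1).
Deviating from 33 to 0 saves 33 dollars but forfeits the deviator's share of the drop in the restocking fund: 4.3/11 × 33 = 12.90.
So the deviation gain is 33 − 12.90 = 20.10, and the fine must be at least 20.10 dollars to wipe it out.

20.10 dollars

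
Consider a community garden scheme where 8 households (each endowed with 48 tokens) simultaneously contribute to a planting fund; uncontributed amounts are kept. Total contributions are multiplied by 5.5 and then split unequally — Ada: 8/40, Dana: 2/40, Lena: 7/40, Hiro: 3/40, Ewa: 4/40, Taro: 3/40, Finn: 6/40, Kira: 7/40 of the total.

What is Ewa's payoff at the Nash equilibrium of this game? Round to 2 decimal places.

Player j's private return per contributed unit is 5.5 × (j's share). Contributing is weakly dominant for j when that share is at least 1/5.5 = 0.1818, and contributing 0 is dominant otherwise.
The only share above 0.1818 is Ada's 8/40, contributing 48; the remaining 7 contribute 0. Total contributed: 48.
Ewa keeps 48 and receives 5.5 × 48 × 4/40 = 26.40 from the planting fund, for a payoff of 74.40.

74.40 tokens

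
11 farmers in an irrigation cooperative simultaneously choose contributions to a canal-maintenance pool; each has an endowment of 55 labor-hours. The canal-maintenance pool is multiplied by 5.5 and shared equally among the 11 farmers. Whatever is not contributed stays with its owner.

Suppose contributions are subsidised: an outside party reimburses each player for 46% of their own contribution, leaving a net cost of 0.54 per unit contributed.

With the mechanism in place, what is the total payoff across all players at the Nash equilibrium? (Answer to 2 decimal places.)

With the mechanism, a contributed unit returns (5.5/11) / 0.54 = 0.9259 per unit of net cost — still below 1 — so contributing 0 remains dominant for every player.
At the Nash equilibrium no one contributes; group total payoff = 11 × 55 = 605.

605.00 labor-hours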